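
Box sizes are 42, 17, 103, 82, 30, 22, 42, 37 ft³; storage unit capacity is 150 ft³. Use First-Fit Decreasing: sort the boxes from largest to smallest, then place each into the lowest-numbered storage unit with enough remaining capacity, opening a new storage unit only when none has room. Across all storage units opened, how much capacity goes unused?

Sorted descending: 103, 82, 42, 42, 37, 30, 22, 17.
storage unit 1: place 103 ft³, 47 ft³ left
storage unit 2: place 82 ft³, 68 ft³ left
storage unit 1: place 42 ft³, 5 ft³ left
storage unit 2: place 42 ft³, 26 ft³ left
storage unit 3: place 37 ft³, 113 ft³ left
storage unit 3: place 30 ft³, 83 ft³ left
storage unit 2: place 22 ft³, 4 ft³ left
storage unit 3: place 17 ft³, 66 ft³ left
3 storage units × 150 ft³ = 450 ft³; used 375 ft³; unused 75 ft³.

75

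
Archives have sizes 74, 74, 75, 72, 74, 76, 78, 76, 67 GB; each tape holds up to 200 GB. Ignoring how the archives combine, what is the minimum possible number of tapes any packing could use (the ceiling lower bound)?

Total size = 74 + 74 + 75 + 72 + 74 + 76 + 78 + 76 + 67 = 666 GB.
⌈666 / 200⌉ = 4.

4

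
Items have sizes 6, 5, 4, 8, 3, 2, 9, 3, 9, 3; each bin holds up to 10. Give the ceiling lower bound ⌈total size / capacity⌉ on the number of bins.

Total size = 6 + 5 + 4 + 8 + 3 + 2 + 9 + 3 + 9 + 3 = 52.
⌈52 / 10⌉ = 6.

6 bins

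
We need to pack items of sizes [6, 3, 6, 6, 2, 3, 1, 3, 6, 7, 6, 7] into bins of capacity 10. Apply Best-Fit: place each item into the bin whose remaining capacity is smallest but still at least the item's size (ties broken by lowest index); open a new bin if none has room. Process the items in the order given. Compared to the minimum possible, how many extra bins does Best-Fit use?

0

Best-Fit: [6,3,1] [6,2] [6,3] [3,6] [7] [6] [7] → 7 bins.
7 items exceed 5 (half the capacity), and no two of those can share a bin, so at least 7 bins are needed.
So 7 is already optimal.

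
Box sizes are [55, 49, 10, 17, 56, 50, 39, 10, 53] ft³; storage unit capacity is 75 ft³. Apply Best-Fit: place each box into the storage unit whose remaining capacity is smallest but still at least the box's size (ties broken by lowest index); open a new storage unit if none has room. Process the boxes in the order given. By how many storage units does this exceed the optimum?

0

Best-Fit: [55,10,10] [49,17] [56] [50] [39] [53] → 6 storage units.
6 boxes exceed 37.5 ft³ (half the capacity), and no two of those can share a storage unit, so at least 6 storage units are needed.
So 6 is already optimal.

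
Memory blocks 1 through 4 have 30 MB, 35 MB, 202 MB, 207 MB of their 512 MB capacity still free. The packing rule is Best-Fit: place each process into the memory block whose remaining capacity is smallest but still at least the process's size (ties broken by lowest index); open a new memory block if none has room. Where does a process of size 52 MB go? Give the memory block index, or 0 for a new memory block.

Memory blocks with room: memory block 3 (202 MB), memory block 4 (207 MB).
Tightest fit is memory block 3 with 202 MB free.

3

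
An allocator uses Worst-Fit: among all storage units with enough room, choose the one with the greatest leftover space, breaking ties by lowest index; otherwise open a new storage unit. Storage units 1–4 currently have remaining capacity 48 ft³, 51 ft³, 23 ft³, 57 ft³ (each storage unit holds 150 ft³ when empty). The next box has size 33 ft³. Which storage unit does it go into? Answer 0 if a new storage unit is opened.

4

Storage units with room: storage unit 1 (48 ft³), storage unit 2 (51 ft³), storage unit 4 (57 ft³).
Most room is storage unit 4 with 57 ft³ free.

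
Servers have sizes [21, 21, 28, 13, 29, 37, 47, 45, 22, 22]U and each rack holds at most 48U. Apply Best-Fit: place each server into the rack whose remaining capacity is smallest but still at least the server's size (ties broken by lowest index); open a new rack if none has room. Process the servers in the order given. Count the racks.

21U → rack 1 (remaining 27U)
21U → rack 1 (remaining 6U)
28U → rack 2 (remaining 20U)
13U → rack 2 (remaining 7U)
29U → rack 3 (remaining 19U)
37U → rack 4 (remaining 11U)
47U → rack 5 (remaining 1U)
45U → rack 6 (remaining 3U)
22U → rack 7 (remaining 26U)
22U → rack 7 (remaining 4U)
Final racks: [21,21] [28,13] [29] [37] [47] [45] [22,22].

7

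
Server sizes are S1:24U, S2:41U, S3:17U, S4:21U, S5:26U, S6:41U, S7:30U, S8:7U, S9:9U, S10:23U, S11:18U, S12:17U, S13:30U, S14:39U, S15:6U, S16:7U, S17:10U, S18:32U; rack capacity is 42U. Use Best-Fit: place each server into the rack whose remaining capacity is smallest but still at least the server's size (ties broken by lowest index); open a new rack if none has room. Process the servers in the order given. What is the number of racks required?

10 racks

rack 1: place S1 (24U), 18U left
rack 2: place S2 (41U), 1U left
rack 1: place S3 (17U), 1U left
rack 3: place S4 (21U), 21U left
rack 4: place S5 (26U), 16U left
rack 5: place S6 (41U), 1U left
rack 6: place S7 (30U), 12U left
rack 6: place S8 (7U), 5U left
rack 4: place S9 (9U), 7U left
rack 7: place S10 (23U), 19U left
rack 7: place S11 (18U), 1U left
rack 3: place S12 (17U), 4U left
rack 8: place S13 (30U), 12U left
rack 9: place S14 (39U), 3U left
rack 4: place S15 (6U), 1U left
rack 8: place S16 (7U), 5U left
rack 10: place S17 (10U), 32U left
rack 10: place S18 (32U), 0U left
Final racks: [24,17] [41] [21,17] [26,9,6] [41] [30,7] [23,18] [30,7] [39] [10,32].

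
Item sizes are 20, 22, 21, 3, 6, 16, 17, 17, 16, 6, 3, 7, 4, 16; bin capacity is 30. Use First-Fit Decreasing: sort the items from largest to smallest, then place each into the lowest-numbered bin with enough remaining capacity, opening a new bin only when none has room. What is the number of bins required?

Sorted descending: 22, 21, 20, 17, 17, 16, 16, 16, 7, 6, 6, 4, 3, 3.
22 → bin 1 (remaining 8)
21 → bin 2 (remaining 9)
20 → bin 3 (remaining 10)
17 → bin 4 (remaining 13)
17 → bin 5 (remaining 13)
16 → bin 6 (remaining 14)
16 → bin 7 (remaining 14)
16 → bin 8 (remaining 14)
7 → bin 1 (remaining 1)
6 → bin 2 (remaining 3)
6 → bin 3 (remaining 4)
4 → bin 3 (remaining 0)
3 → bin 2 (remaining 0)
3 → bin 4 (remaining 10)

8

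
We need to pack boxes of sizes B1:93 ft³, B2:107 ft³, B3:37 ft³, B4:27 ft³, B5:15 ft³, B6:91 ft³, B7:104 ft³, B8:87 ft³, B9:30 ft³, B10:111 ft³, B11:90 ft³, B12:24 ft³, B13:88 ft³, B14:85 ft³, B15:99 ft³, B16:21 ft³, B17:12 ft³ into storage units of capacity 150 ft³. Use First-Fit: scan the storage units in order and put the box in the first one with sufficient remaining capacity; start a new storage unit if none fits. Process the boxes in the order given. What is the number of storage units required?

10 storage units

storage unit 1: place B1 (93 ft³), 57 ft³ left
storage unit 2: place B2 (107 ft³), 43 ft³ left
storage unit 1: place B3 (37 ft³), 20 ft³ left
storage unit 2: place B4 (27 ft³), 16 ft³ left
storage unit 1: place B5 (15 ft³), 5 ft³ left
storage unit 3: place B6 (91 ft³), 59 ft³ left
storage unit 4: place B7 (104 ft³), 46 ft³ left
storage unit 5: place B8 (87 ft³), 63 ft³ left
storage unit 3: place B9 (30 ft³), 29 ft³ left
storage unit 6: place B10 (111 ft³), 39 ft³ left
storage unit 7: place B11 (90 ft³), 60 ft³ left
storage unit 3: place B12 (24 ft³), 5 ft³ left
storage unit 8: place B13 (88 ft³), 62 ft³ left
storage unit 9: place B14 (85 ft³), 65 ft³ left
storage unit 10: place B15 (99 ft³), 51 ft³ left
storage unit 4: place B16 (21 ft³), 25 ft³ left
storage unit 2: place B17 (12 ft³), 4 ft³ left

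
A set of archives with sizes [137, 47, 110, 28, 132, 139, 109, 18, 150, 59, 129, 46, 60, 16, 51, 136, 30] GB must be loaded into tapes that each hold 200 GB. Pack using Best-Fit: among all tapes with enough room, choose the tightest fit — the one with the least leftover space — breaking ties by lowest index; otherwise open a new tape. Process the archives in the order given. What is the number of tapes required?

8 tapes

Put 137 GB in tape 1; 63 GB remain.
Put 47 GB in tape 1; 16 GB remain.
Put 110 GB in tape 2; 90 GB remain.
Put 28 GB in tape 2; 62 GB remain.
Put 132 GB in tape 3; 68 GB remain.
Put 139 GB in tape 4; 61 GB remain.
Put 109 GB in tape 5; 91 GB remain.
Put 18 GB in tape 4; 43 GB remain.
Put 150 GB in tape 6; 50 GB remain.
Put 59 GB in tape 2; 3 GB remain.
Put 129 GB in tape 7; 71 GB remain.
Put 46 GB in tape 6; 4 GB remain.
Put 60 GB in tape 3; 8 GB remain.
Put 16 GB in tape 1; 0 GB remain.
Put 51 GB in tape 7; 20 GB remain.
Put 136 GB in tape 8; 64 GB remain.
Put 30 GB in tape 4; 13 GB remain.
Final tapes: [137,47,16] [110,28,59] [132,60] [139,18,30] [109] [150,46] [129,51] [136].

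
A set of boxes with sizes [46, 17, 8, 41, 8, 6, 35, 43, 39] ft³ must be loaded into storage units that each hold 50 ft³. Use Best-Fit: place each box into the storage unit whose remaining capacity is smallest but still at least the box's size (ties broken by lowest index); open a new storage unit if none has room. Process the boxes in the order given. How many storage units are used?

storage unit 1: place 46 ft³, 4 ft³ left
storage unit 2: place 17 ft³, 33 ft³ left
storage unit 2: place 8 ft³, 25 ft³ left
storage unit 3: place 41 ft³, 9 ft³ left
storage unit 3: place 8 ft³, 1 ft³ left
storage unit 2: place 6 ft³, 19 ft³ left
storage unit 4: place 35 ft³, 15 ft³ left
storage unit 5: place 43 ft³, 7 ft³ left
storage unit 6: place 39 ft³, 11 ft³ left
Final storage units: [46] [17,8,6] [41,8] [35] [43] [39].

6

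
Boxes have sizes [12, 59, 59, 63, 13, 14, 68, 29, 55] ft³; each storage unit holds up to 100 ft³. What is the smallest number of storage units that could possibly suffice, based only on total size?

Total size = 12 + 59 + 59 + 63 + 13 + 14 + 68 + 29 + 55 = 372 ft³.
⌈372 / 100⌉ = 4.

4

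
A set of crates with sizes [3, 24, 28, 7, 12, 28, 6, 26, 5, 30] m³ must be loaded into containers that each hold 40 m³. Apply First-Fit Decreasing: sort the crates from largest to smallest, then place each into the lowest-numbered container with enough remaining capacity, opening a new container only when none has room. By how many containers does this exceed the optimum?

0

First-Fit Decreasing: [30,7,3] [28,12] [28,6,5] [26] [24] → 5 containers.
Total size 169 m³; any packing needs at least ⌈169/40⌉ = 5 containers.
So 5 is already optimal.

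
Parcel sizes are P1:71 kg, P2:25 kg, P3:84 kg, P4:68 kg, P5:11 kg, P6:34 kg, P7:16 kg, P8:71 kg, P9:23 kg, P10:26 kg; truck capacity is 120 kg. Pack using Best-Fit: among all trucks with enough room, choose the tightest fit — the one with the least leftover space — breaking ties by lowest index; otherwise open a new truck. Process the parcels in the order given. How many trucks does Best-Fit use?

truck 1: place P1 (71 kg), 49 kg left
truck 1: place P2 (25 kg), 24 kg left
truck 2: place P3 (84 kg), 36 kg left
truck 3: place P4 (68 kg), 52 kg left
truck 1: place P5 (11 kg), 13 kg left
truck 2: place P6 (34 kg), 2 kg left
truck 3: place P7 (16 kg), 36 kg left
truck 4: place P8 (71 kg), 49 kg left
truck 3: place P9 (23 kg), 13 kg left
truck 4: place P10 (26 kg), 23 kg left

4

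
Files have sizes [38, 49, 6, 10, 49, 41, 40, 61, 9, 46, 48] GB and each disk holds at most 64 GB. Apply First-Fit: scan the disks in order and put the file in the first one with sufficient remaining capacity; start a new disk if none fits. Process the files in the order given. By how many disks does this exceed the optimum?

0

First-Fit: [38,6,10,9] [49] [49] [41] [40] [61] [46] [48] → 8 disks.
8 files exceed 32 GB (half the capacity), and no two of those can share a disk, so at least 8 disks are needed.
So 8 is already optimal.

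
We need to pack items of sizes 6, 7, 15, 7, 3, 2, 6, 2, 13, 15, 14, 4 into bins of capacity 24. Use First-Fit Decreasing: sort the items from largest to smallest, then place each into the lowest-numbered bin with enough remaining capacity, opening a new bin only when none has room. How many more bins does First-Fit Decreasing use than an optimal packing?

First-Fit Decreasing: [15,7,2] [15,7,2] [14,6,4] [13,6,3] → 4 bins.
Total size 94; any packing needs at least ⌈94/24⌉ = 4 bins.
So 4 is already optimal.

0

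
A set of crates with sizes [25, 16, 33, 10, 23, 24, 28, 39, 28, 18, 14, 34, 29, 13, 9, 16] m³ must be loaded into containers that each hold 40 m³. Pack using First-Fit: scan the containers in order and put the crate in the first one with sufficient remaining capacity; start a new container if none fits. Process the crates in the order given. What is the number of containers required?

Put 25 m³ in container 1; 15 m³ remain.
Put 16 m³ in container 2; 24 m³ remain.
Put 33 m³ in container 3; 7 m³ remain.
Put 10 m³ in container 1; 5 m³ remain.
Put 23 m³ in container 2; 1 m³ remain.
Put 24 m³ in container 4; 16 m³ remain.
Put 28 m³ in container 5; 12 m³ remain.
Put 39 m³ in container 6; 1 m³ remain.
Put 28 m³ in container 7; 12 m³ remain.
Put 18 m³ in container 8; 22 m³ remain.
Put 14 m³ in container 4; 2 m³ remain.
Put 34 m³ in container 9; 6 m³ remain.
Put 29 m³ in container 10; 11 m³ remain.
Put 13 m³ in container 8; 9 m³ remain.
Put 9 m³ in container 5; 3 m³ remain.
Put 16 m³ in container 11; 24 m³ remain.

11 containers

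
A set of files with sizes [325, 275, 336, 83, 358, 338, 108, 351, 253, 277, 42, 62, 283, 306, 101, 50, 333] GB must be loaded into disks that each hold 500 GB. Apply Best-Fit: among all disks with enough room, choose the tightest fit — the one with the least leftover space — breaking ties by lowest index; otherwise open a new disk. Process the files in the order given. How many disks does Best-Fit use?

11

disk 1: place 325 GB, 175 GB left
disk 2: place 275 GB, 225 GB left
disk 3: place 336 GB, 164 GB left
disk 3: place 83 GB, 81 GB left
disk 4: place 358 GB, 142 GB left
disk 5: place 338 GB, 162 GB left
disk 4: place 108 GB, 34 GB left
disk 6: place 351 GB, 149 GB left
disk 7: place 253 GB, 247 GB left
disk 8: place 277 GB, 223 GB left
disk 3: place 42 GB, 39 GB left
disk 6: place 62 GB, 87 GB left
disk 9: place 283 GB, 217 GB left
disk 10: place 306 GB, 194 GB left
disk 5: place 101 GB, 61 GB left
disk 5: place 50 GB, 11 GB left
disk 11: place 333 GB, 167 GB left
Final disks: [325] [275] [336,83,42] [358,108] [338,101,50] [351,62] [253] [277] [283] [306] [333].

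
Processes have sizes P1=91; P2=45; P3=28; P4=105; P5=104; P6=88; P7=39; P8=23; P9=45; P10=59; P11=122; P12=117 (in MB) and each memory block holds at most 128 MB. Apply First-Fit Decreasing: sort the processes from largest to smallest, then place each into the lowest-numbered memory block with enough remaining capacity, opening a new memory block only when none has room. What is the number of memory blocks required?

Sorted descending: 122, 117, 105, 104, 91, 88, 59, 45, 45, 39, 28, 23.
memory block 1: place 122 MB, 6 MB left
memory block 2: place 117 MB, 11 MB left
memory block 3: place 105 MB, 23 MB left
memory block 4: place 104 MB, 24 MB left
memory block 5: place 91 MB, 37 MB left
memory block 6: place 88 MB, 40 MB left
memory block 7: place 59 MB, 69 MB left
memory block 7: place 45 MB, 24 MB left
memory block 8: place 45 MB, 83 MB left
memory block 6: place 39 MB, 1 MB left
memory block 5: place 28 MB, 9 MB left
memory block 3: place 23 MB, 0 MB left
Final memory blocks: [122] [117] [105,23] [104] [91,28] [88,39] [59,45] [45].

8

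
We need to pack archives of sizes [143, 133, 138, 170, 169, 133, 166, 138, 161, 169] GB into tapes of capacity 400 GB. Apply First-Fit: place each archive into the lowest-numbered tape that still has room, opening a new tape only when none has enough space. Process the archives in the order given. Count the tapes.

5 tapes

143 GB → tape 1 (remaining 257 GB)
133 GB → tape 1 (remaining 124 GB)
138 GB → tape 2 (remaining 262 GB)
170 GB → tape 2 (remaining 92 GB)
169 GB → tape 3 (remaining 231 GB)
133 GB → tape 3 (remaining 98 GB)
166 GB → tape 4 (remaining 234 GB)
138 GB → tape 4 (remaining 96 GB)
161 GB → tape 5 (remaining 239 GB)
169 GB → tape 5 (remaining 70 GB)
Final tapes: [143,133] [138,170] [169,133] [166,138] [161,169].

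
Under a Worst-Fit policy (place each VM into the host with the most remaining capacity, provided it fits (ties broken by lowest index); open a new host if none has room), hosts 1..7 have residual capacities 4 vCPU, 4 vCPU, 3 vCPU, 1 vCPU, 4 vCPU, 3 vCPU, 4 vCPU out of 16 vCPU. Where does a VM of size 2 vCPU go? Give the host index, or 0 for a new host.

Hosts with room: host 1 (4 vCPU), host 2 (4 vCPU), host 3 (3 vCPU), host 5 (4 vCPU), host 6 (3 vCPU), host 7 (4 vCPU).
Most room is host 1 with 4 vCPU free.

1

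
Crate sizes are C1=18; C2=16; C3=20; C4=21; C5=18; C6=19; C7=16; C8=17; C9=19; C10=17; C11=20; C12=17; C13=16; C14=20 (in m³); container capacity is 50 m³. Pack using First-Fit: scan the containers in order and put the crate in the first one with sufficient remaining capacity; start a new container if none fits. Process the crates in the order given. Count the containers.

7 containers

C1 (18 m³) → container 1 (remaining 32 m³)
C2 (16 m³) → container 1 (remaining 16 m³)
C3 (20 m³) → container 2 (remaining 30 m³)
C4 (21 m³) → container 2 (remaining 9 m³)
C5 (18 m³) → container 3 (remaining 32 m³)
C6 (19 m³) → container 3 (remaining 13 m³)
C7 (16 m³) → container 1 (remaining 0 m³)
C8 (17 m³) → container 4 (remaining 33 m³)
C9 (19 m³) → container 4 (remaining 14 m³)
C10 (17 m³) → container 5 (remaining 33 m³)
C11 (20 m³) → container 5 (remaining 13 m³)
C12 (17 m³) → container 6 (remaining 33 m³)
C13 (16 m³) → container 6 (remaining 17 m³)
C14 (20 m³) → container 7 (remaining 30 m³)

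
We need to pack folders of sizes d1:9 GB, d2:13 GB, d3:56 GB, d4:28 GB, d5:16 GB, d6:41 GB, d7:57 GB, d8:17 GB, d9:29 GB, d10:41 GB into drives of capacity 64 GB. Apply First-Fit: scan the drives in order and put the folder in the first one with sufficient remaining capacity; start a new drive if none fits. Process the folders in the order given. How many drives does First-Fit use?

6

Put d1 (9 GB) in drive 1; 55 GB remain.
Put d2 (13 GB) in drive 1; 42 GB remain.
Put d3 (56 GB) in drive 2; 8 GB remain.
Put d4 (28 GB) in drive 1; 14 GB remain.
Put d5 (16 GB) in drive 3; 48 GB remain.
Put d6 (41 GB) in drive 3; 7 GB remain.
Put d7 (57 GB) in drive 4; 7 GB remain.
Put d8 (17 GB) in drive 5; 47 GB remain.
Put d9 (29 GB) in drive 5; 18 GB remain.
Put d10 (41 GB) in drive 6; 23 GB remain.
Final drives: [9,13,28] [56] [16,41] [57] [17,29] [41].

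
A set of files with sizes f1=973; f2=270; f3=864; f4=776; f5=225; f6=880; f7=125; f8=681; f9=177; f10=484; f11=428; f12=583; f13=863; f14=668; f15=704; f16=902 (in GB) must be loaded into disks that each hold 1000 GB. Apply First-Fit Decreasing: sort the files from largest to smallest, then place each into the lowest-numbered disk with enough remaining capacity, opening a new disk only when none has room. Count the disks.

11 disks

Sorted descending: 973, 902, 880, 864, 863, 776, 704, 681, 668, 583, 484, 428, 270, 225, 177, 125.
Put 973 GB in disk 1; 27 GB remain.
Put 902 GB in disk 2; 98 GB remain.
Put 880 GB in disk 3; 120 GB remain.
Put 864 GB in disk 4; 136 GB remain.
Put 863 GB in disk 5; 137 GB remain.
Put 776 GB in disk 6; 224 GB remain.
Put 704 GB in disk 7; 296 GB remain.
Put 681 GB in disk 8; 319 GB remain.
Put 668 GB in disk 9; 332 GB remain.
Put 583 GB in disk 10; 417 GB remain.
Put 484 GB in disk 11; 516 GB remain.
Put 428 GB in disk 11; 88 GB remain.
Put 270 GB in disk 7; 26 GB remain.
Put 225 GB in disk 8; 94 GB remain.
Put 177 GB in disk 6; 47 GB remain.
Put 125 GB in disk 4; 11 GB remain.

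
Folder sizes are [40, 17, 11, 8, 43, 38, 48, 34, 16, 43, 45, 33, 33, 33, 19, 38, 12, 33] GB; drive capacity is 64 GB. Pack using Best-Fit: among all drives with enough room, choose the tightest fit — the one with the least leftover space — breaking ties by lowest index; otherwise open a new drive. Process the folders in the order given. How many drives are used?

40 GB → drive 1 (remaining 24 GB)
17 GB → drive 1 (remaining 7 GB)
11 GB → drive 2 (remaining 53 GB)
8 GB → drive 2 (remaining 45 GB)
43 GB → drive 2 (remaining 2 GB)
38 GB → drive 3 (remaining 26 GB)
48 GB → drive 4 (remaining 16 GB)
34 GB → drive 5 (remaining 30 GB)
16 GB → drive 4 (remaining 0 GB)
43 GB → drive 6 (remaining 21 GB)
45 GB → drive 7 (remaining 19 GB)
33 GB → drive 8 (remaining 31 GB)
33 GB → drive 9 (remaining 31 GB)
33 GB → drive 10 (remaining 31 GB)
19 GB → drive 7 (remaining 0 GB)
38 GB → drive 11 (remaining 26 GB)
12 GB → drive 6 (remaining 9 GB)
33 GB → drive 12 (remaining 31 GB)
Final drives: [40,17] [11,8,43] [38] [48,16] [34] [43,12] [45,19] [33] [33] [33] [38] [33].

12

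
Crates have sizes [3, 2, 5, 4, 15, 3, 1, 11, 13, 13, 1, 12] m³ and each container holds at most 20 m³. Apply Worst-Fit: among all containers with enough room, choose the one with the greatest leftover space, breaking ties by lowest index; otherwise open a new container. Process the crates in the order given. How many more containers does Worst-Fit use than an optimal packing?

1

Worst-Fit: [3,2,5,4,3] [15,1] [11,1] [13] [13] [12] → 6 containers.
Total size 83 m³; any packing needs at least ⌈83/20⌉ = 5 containers.
An optimal packing achieves that bound: [15,5] [13,4,3] [13,3,2,1,1] [12] [11] → 5 containers.
Excess: 6 − 5 = 1.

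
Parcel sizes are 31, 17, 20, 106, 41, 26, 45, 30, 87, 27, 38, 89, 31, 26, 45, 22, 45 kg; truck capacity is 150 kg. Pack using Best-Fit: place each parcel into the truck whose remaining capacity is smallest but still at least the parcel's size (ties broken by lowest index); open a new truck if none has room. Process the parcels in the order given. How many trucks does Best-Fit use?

truck 1: place 31 kg, 119 kg left
truck 1: place 17 kg, 102 kg left
truck 1: place 20 kg, 82 kg left
truck 2: place 106 kg, 44 kg left
truck 2: place 41 kg, 3 kg left
truck 1: place 26 kg, 56 kg left
truck 1: place 45 kg, 11 kg left
truck 3: place 30 kg, 120 kg left
truck 3: place 87 kg, 33 kg left
truck 3: place 27 kg, 6 kg left
truck 4: place 38 kg, 112 kg left
truck 4: place 89 kg, 23 kg left
truck 5: place 31 kg, 119 kg left
truck 5: place 26 kg, 93 kg left
truck 5: place 45 kg, 48 kg left
truck 4: place 22 kg, 1 kg left
truck 5: place 45 kg, 3 kg left

5 trucks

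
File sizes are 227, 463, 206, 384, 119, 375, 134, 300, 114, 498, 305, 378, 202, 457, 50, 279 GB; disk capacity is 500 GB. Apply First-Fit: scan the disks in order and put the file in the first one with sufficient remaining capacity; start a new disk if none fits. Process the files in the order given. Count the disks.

Put 227 GB in disk 1; 273 GB remain.
Put 463 GB in disk 2; 37 GB remain.
Put 206 GB in disk 1; 67 GB remain.
Put 384 GB in disk 3; 116 GB remain.
Put 119 GB in disk 4; 381 GB remain.
Put 375 GB in disk 4; 6 GB remain.
Put 134 GB in disk 5; 366 GB remain.
Put 300 GB in disk 5; 66 GB remain.
Put 114 GB in disk 3; 2 GB remain.
Put 498 GB in disk 6; 2 GB remain.
Put 305 GB in disk 7; 195 GB remain.
Put 378 GB in disk 8; 122 GB remain.
Put 202 GB in disk 9; 298 GB remain.
Put 457 GB in disk 10; 43 GB remain.
Put 50 GB in disk 1; 17 GB remain.
Put 279 GB in disk 9; 19 GB remain.
Final disks: [227,206,50] [463] [384,114] [119,375] [134,300] [498] [305] [378] [202,279] [457].

10 disks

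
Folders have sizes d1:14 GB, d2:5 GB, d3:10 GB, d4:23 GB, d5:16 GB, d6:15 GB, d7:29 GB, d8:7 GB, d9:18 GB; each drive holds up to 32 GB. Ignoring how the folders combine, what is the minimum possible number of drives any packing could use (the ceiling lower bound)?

Total size = 14 + 5 + 10 + 23 + 16 + 15 + 29 + 7 + 18 = 137 GB.
⌈137 / 32⌉ = 5.

5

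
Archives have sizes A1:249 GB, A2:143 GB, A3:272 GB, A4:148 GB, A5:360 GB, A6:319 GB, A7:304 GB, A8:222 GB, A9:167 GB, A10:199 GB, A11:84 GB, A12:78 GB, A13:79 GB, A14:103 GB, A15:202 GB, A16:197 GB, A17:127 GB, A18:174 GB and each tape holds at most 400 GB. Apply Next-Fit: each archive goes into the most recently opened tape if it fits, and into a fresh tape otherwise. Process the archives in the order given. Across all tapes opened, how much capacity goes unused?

A1 (249 GB) → tape 1 (remaining 151 GB)
A2 (143 GB) → tape 1 (remaining 8 GB)
A3 (272 GB) → tape 2 (remaining 128 GB)
A4 (148 GB) → tape 3 (remaining 252 GB)
A5 (360 GB) → tape 4 (remaining 40 GB)
A6 (319 GB) → tape 5 (remaining 81 GB)
A7 (304 GB) → tape 6 (remaining 96 GB)
A8 (222 GB) → tape 7 (remaining 178 GB)
A9 (167 GB) → tape 7 (remaining 11 GB)
A10 (199 GB) → tape 8 (remaining 201 GB)
A11 (84 GB) → tape 8 (remaining 117 GB)
A12 (78 GB) → tape 8 (remaining 39 GB)
A13 (79 GB) → tape 9 (remaining 321 GB)
A14 (103 GB) → tape 9 (remaining 218 GB)
A15 (202 GB) → tape 9 (remaining 16 GB)
A16 (197 GB) → tape 10 (remaining 203 GB)
A17 (127 GB) → tape 10 (remaining 76 GB)
A18 (174 GB) → tape 11 (remaining 226 GB)
11 tapes × 400 GB = 4400 GB; used 3427 GB; unused 973 GB.

973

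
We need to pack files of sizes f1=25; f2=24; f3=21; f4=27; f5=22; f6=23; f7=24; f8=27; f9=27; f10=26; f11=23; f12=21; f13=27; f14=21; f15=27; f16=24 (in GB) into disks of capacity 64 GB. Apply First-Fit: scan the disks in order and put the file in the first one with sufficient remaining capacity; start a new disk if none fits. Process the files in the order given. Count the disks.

f1 (25 GB) → disk 1 (remaining 39 GB)
f2 (24 GB) → disk 1 (remaining 15 GB)
f3 (21 GB) → disk 2 (remaining 43 GB)
f4 (27 GB) → disk 2 (remaining 16 GB)
f5 (22 GB) → disk 3 (remaining 42 GB)
f6 (23 GB) → disk 3 (remaining 19 GB)
f7 (24 GB) → disk 4 (remaining 40 GB)
f8 (27 GB) → disk 4 (remaining 13 GB)
f9 (27 GB) → disk 5 (remaining 37 GB)
f10 (26 GB) → disk 5 (remaining 11 GB)
f11 (23 GB) → disk 6 (remaining 41 GB)
f12 (21 GB) → disk 6 (remaining 20 GB)
f13 (27 GB) → disk 7 (remaining 37 GB)
f14 (21 GB) → disk 7 (remaining 16 GB)
f15 (27 GB) → disk 8 (remaining 37 GB)
f16 (24 GB) → disk 8 (remaining 13 GB)
Final disks: [25,24] [21,27] [22,23] [24,27] [27,26] [23,21] [27,21] [27,24].

8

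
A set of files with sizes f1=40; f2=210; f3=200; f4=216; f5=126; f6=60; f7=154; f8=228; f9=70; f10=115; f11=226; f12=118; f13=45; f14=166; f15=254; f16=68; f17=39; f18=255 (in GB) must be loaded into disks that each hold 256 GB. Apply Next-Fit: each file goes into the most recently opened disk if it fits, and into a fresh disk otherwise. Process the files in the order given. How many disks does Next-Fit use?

disk 1: place f1 (40 GB), 216 GB left
disk 1: place f2 (210 GB), 6 GB left
disk 2: place f3 (200 GB), 56 GB left
disk 3: place f4 (216 GB), 40 GB left
disk 4: place f5 (126 GB), 130 GB left
disk 4: place f6 (60 GB), 70 GB left
disk 5: place f7 (154 GB), 102 GB left
disk 6: place f8 (228 GB), 28 GB left
disk 7: place f9 (70 GB), 186 GB left
disk 7: place f10 (115 GB), 71 GB left
disk 8: place f11 (226 GB), 30 GB left
disk 9: place f12 (118 GB), 138 GB left
disk 9: place f13 (45 GB), 93 GB left
disk 10: place f14 (166 GB), 90 GB left
disk 11: place f15 (254 GB), 2 GB left
disk 12: place f16 (68 GB), 188 GB left
disk 12: place f17 (39 GB), 149 GB left
disk 13: place f18 (255 GB), 1 GB left

13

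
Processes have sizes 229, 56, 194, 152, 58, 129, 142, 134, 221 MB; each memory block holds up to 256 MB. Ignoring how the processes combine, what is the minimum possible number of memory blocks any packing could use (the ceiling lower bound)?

Total size = 229 + 56 + 194 + 152 + 58 + 129 + 142 + 134 + 221 = 1315 MB.
⌈1315 / 256⌉ = 6.

6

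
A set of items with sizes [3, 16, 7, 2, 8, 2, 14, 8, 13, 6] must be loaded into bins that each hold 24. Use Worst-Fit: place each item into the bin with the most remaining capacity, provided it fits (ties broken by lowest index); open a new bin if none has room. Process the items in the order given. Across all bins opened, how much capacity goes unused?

3 → bin 1 (remaining 21)
16 → bin 1 (remaining 5)
7 → bin 2 (remaining 17)
2 → bin 2 (remaining 15)
8 → bin 2 (remaining 7)
2 → bin 2 (remaining 5)
14 → bin 3 (remaining 10)
8 → bin 3 (remaining 2)
13 → bin 4 (remaining 11)
6 → bin 4 (remaining 5)
4 bins × 24 = 96; used 79; unused 17.

17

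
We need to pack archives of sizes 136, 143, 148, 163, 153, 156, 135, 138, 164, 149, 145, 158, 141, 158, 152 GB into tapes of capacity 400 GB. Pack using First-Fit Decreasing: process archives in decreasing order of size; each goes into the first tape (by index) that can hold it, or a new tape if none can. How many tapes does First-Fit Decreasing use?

Sorted descending: 164, 163, 158, 158, 156, 153, 152, 149, 148, 145, 143, 141, 138, 136, 135.
Put 164 GB in tape 1; 236 GB remain.
Put 163 GB in tape 1; 73 GB remain.
Put 158 GB in tape 2; 242 GB remain.
Put 158 GB in tape 2; 84 GB remain.
Put 156 GB in tape 3; 244 GB remain.
Put 153 GB in tape 3; 91 GB remain.
Put 152 GB in tape 4; 248 GB remain.
Put 149 GB in tape 4; 99 GB remain.
Put 148 GB in tape 5; 252 GB remain.
Put 145 GB in tape 5; 107 GB remain.
Put 143 GB in tape 6; 257 GB remain.
Put 141 GB in tape 6; 116 GB remain.
Put 138 GB in tape 7; 262 GB remain.
Put 136 GB in tape 7; 126 GB remain.
Put 135 GB in tape 8; 265 GB remain.

8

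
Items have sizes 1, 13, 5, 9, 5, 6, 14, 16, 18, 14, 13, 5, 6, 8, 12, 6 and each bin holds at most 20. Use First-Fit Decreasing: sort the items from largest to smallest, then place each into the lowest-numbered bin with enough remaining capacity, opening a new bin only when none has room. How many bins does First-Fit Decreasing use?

8

Sorted descending: 18, 16, 14, 14, 13, 13, 12, 9, 8, 6, 6, 6, 5, 5, 5, 1.
bin 1: place 18, 2 left
bin 2: place 16, 4 left
bin 3: place 14, 6 left
bin 4: place 14, 6 left
bin 5: place 13, 7 left
bin 6: place 13, 7 left
bin 7: place 12, 8 left
bin 8: place 9, 11 left
bin 7: place 8, 0 left
bin 3: place 6, 0 left
bin 4: place 6, 0 left
bin 5: place 6, 1 left
bin 6: place 5, 2 left
bin 8: place 5, 6 left
bin 8: place 5, 1 left
bin 1: place 1, 1 left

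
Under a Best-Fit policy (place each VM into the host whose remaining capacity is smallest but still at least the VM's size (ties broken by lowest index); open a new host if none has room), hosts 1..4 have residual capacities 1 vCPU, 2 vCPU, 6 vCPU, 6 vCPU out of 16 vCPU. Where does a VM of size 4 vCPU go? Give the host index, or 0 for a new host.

Hosts with room: host 3 (6 vCPU), host 4 (6 vCPU).
Tightest fit is host 3 with 6 vCPU free.

3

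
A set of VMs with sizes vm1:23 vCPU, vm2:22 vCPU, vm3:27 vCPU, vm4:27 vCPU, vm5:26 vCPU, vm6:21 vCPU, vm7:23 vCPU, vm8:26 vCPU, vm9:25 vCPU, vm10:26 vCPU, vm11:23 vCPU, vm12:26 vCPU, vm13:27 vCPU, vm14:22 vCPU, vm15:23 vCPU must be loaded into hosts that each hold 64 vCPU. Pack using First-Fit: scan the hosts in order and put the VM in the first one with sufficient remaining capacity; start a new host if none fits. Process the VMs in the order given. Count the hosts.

host 1: place vm1 (23 vCPU), 41 vCPU left
host 1: place vm2 (22 vCPU), 19 vCPU left
host 2: place vm3 (27 vCPU), 37 vCPU left
host 2: place vm4 (27 vCPU), 10 vCPU left
host 3: place vm5 (26 vCPU), 38 vCPU left
host 3: place vm6 (21 vCPU), 17 vCPU left
host 4: place vm7 (23 vCPU), 41 vCPU left
host 4: place vm8 (26 vCPU), 15 vCPU left
host 5: place vm9 (25 vCPU), 39 vCPU left
host 5: place vm10 (26 vCPU), 13 vCPU left
host 6: place vm11 (23 vCPU), 41 vCPU left
host 6: place vm12 (26 vCPU), 15 vCPU left
host 7: place vm13 (27 vCPU), 37 vCPU left
host 7: place vm14 (22 vCPU), 15 vCPU left
host 8: place vm15 (23 vCPU), 41 vCPU left

8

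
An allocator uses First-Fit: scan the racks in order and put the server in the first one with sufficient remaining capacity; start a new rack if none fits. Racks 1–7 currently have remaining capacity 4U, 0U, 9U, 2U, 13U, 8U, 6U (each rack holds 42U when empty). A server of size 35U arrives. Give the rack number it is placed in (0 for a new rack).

No rack has ≥ 35U free, so a new rack is opened.

0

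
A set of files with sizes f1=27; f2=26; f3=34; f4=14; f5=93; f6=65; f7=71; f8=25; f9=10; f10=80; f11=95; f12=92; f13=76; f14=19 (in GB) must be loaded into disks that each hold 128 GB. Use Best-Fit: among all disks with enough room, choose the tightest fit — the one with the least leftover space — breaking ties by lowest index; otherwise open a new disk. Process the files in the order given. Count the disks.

8

disk 1: place f1 (27 GB), 101 GB left
disk 1: place f2 (26 GB), 75 GB left
disk 1: place f3 (34 GB), 41 GB left
disk 1: place f4 (14 GB), 27 GB left
disk 2: place f5 (93 GB), 35 GB left
disk 3: place f6 (65 GB), 63 GB left
disk 4: place f7 (71 GB), 57 GB left
disk 1: place f8 (25 GB), 2 GB left
disk 2: place f9 (10 GB), 25 GB left
disk 5: place f10 (80 GB), 48 GB left
disk 6: place f11 (95 GB), 33 GB left
disk 7: place f12 (92 GB), 36 GB left
disk 8: place f13 (76 GB), 52 GB left
disk 2: place f14 (19 GB), 6 GB left
Final disks: [27,26,34,14,25] [93,10,19] [65] [71] [80] [95] [92] [76].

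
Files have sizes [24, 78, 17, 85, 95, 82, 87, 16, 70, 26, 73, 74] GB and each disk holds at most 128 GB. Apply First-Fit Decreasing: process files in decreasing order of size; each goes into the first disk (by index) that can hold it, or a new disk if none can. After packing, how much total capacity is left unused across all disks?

Sorted descending: 95, 87, 85, 82, 78, 74, 73, 70, 26, 24, 17, 16.
95 GB → disk 1 (remaining 33 GB)
87 GB → disk 2 (remaining 41 GB)
85 GB → disk 3 (remaining 43 GB)
82 GB → disk 4 (remaining 46 GB)
78 GB → disk 5 (remaining 50 GB)
74 GB → disk 6 (remaining 54 GB)
73 GB → disk 7 (remaining 55 GB)
70 GB → disk 8 (remaining 58 GB)
26 GB → disk 1 (remaining 7 GB)
24 GB → disk 2 (remaining 17 GB)
17 GB → disk 2 (remaining 0 GB)
16 GB → disk 3 (remaining 27 GB)
8 disks × 128 GB = 1024 GB; used 727 GB; unused 297 GB.

297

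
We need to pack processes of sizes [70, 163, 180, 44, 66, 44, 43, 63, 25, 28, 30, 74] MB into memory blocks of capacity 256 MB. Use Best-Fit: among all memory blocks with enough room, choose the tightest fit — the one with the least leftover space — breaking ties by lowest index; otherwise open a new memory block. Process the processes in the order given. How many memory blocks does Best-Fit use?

4

memory block 1: place 70 MB, 186 MB left
memory block 1: place 163 MB, 23 MB left
memory block 2: place 180 MB, 76 MB left
memory block 2: place 44 MB, 32 MB left
memory block 3: place 66 MB, 190 MB left
memory block 3: place 44 MB, 146 MB left
memory block 3: place 43 MB, 103 MB left
memory block 3: place 63 MB, 40 MB left
memory block 2: place 25 MB, 7 MB left
memory block 3: place 28 MB, 12 MB left
memory block 4: place 30 MB, 226 MB left
memory block 4: place 74 MB, 152 MB left
Final memory blocks: [70,163] [180,44,25] [66,44,43,63,28] [30,74].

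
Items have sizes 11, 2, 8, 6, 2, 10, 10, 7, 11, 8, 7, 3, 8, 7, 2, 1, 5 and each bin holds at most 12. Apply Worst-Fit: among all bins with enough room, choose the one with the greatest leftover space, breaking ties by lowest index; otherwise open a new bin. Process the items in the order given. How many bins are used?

12 bins

11 → bin 1 (remaining 1)
2 → bin 2 (remaining 10)
8 → bin 2 (remaining 2)
6 → bin 3 (remaining 6)
2 → bin 3 (remaining 4)
10 → bin 4 (remaining 2)
10 → bin 5 (remaining 2)
7 → bin 6 (remaining 5)
11 → bin 7 (remaining 1)
8 → bin 8 (remaining 4)
7 → bin 9 (remaining 5)
3 → bin 6 (remaining 2)
8 → bin 10 (remaining 4)
7 → bin 11 (remaining 5)
2 → bin 9 (remaining 3)
1 → bin 11 (remaining 4)
5 → bin 12 (remaining 7)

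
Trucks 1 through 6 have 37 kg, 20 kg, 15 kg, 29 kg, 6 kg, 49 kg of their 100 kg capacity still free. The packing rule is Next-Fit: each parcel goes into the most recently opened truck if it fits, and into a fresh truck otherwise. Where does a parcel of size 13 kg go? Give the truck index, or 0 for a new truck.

Next-Fit only looks at truck 6, which has 49 kg free.
13 kg fits there.

6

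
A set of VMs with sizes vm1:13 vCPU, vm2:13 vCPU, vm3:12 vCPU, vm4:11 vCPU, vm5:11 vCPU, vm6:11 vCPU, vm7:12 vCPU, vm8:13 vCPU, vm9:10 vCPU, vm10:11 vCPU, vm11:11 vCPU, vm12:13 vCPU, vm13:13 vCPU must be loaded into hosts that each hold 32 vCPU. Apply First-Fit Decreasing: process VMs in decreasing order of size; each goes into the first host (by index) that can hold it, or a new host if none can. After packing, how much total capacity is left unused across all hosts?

Sorted descending: 13, 13, 13, 13, 13, 12, 12, 11, 11, 11, 11, 11, 10.
Put 13 vCPU in host 1; 19 vCPU remain.
Put 13 vCPU in host 1; 6 vCPU remain.
Put 13 vCPU in host 2; 19 vCPU remain.
Put 13 vCPU in host 2; 6 vCPU remain.
Put 13 vCPU in host 3; 19 vCPU remain.
Put 12 vCPU in host 3; 7 vCPU remain.
Put 12 vCPU in host 4; 20 vCPU remain.
Put 11 vCPU in host 4; 9 vCPU remain.
Put 11 vCPU in host 5; 21 vCPU remain.
Put 11 vCPU in host 5; 10 vCPU remain.
Put 11 vCPU in host 6; 21 vCPU remain.
Put 11 vCPU in host 6; 10 vCPU remain.
Put 10 vCPU in host 5; 0 vCPU remain.
6 hosts × 32 vCPU = 192 vCPU; used 154 vCPU; unused 38 vCPU.

38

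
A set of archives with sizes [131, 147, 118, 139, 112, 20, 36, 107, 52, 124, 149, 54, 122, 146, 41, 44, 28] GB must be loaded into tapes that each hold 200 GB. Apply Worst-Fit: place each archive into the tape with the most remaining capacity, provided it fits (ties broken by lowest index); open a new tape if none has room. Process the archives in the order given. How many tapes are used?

10 tapes

131 GB → tape 1 (remaining 69 GB)
147 GB → tape 2 (remaining 53 GB)
118 GB → tape 3 (remaining 82 GB)
139 GB → tape 4 (remaining 61 GB)
112 GB → tape 5 (remaining 88 GB)
20 GB → tape 5 (remaining 68 GB)
36 GB → tape 3 (remaining 46 GB)
107 GB → tape 6 (remaining 93 GB)
52 GB → tape 6 (remaining 41 GB)
124 GB → tape 7 (remaining 76 GB)
149 GB → tape 8 (remaining 51 GB)
54 GB → tape 7 (remaining 22 GB)
122 GB → tape 9 (remaining 78 GB)
146 GB → tape 10 (remaining 54 GB)
41 GB → tape 9 (remaining 37 GB)
44 GB → tape 1 (remaining 25 GB)
28 GB → tape 5 (remaining 40 GB)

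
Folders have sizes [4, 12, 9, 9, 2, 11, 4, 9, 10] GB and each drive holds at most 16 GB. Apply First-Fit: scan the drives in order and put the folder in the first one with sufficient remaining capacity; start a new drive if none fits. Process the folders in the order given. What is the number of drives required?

6 drives

4 GB → drive 1 (remaining 12 GB)
12 GB → drive 1 (remaining 0 GB)
9 GB → drive 2 (remaining 7 GB)
9 GB → drive 3 (remaining 7 GB)
2 GB → drive 2 (remaining 5 GB)
11 GB → drive 4 (remaining 5 GB)
4 GB → drive 2 (remaining 1 GB)
9 GB → drive 5 (remaining 7 GB)
10 GB → drive 6 (remaining 6 GB)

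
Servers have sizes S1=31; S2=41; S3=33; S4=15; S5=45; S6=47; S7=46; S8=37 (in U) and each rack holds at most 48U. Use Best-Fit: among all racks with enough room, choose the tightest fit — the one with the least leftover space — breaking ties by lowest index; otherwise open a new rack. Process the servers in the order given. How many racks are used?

rack 1: place S1 (31U), 17U left
rack 2: place S2 (41U), 7U left
rack 3: place S3 (33U), 15U left
rack 3: place S4 (15U), 0U left
rack 4: place S5 (45U), 3U left
rack 5: place S6 (47U), 1U left
rack 6: place S7 (46U), 2U left
rack 7: place S8 (37U), 11U left

7 racks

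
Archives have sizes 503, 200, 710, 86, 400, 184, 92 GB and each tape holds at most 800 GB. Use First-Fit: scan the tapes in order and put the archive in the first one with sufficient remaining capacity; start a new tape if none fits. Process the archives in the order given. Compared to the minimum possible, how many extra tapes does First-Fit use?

0

First-Fit: [503,200,86] [710] [400,184,92] → 3 tapes.
Total size 2175 GB; any packing needs at least ⌈2175/800⌉ = 3 tapes.
So 3 is already optimal.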